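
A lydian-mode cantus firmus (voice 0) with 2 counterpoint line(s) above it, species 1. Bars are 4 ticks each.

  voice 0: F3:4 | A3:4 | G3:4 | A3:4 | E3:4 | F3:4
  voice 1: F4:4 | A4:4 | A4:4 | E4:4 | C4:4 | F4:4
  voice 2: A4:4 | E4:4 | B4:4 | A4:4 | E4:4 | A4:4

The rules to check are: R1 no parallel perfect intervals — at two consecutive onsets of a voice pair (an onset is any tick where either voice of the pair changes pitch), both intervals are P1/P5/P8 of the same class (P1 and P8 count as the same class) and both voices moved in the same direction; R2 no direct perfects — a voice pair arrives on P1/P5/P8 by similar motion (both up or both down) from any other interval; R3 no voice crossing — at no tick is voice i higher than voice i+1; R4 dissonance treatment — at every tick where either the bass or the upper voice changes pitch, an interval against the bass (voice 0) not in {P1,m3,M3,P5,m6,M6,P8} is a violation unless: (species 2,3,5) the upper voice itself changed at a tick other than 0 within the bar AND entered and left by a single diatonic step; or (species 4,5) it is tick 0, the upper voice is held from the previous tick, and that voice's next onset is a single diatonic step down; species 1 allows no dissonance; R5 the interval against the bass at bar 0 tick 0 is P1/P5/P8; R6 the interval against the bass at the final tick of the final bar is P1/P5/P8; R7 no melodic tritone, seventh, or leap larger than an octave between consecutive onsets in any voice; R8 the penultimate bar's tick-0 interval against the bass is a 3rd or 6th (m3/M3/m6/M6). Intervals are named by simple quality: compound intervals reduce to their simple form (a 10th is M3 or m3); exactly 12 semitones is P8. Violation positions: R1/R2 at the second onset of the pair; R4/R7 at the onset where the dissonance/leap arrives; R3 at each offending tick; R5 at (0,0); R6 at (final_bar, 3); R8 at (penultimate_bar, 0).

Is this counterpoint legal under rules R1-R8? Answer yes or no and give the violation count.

bar 0: v0=F3 v1=F4 v2=A4 (M3)
bar 1: v0=A3 v1=A4 v2=E4 (P5)
bar 2: v0=G3 v1=A4 v2=B4 (M3)
bar 3: v0=A3 v1=E4 v2=A4 (P8)
bar 4: v0=E3 v1=C4 v2=E4 (P8)
bar 5: v0=F3 v1=F4 v2=A4 (M3)
  R5 @ bar0.0: opens on M3
  R1 @ bar1.0: F3/F4 P8 -> A3/A4 P8 similar
  R3 @ bar1.0: A4 above E4
  R3 @ bar1.1: A4 above E4
  R3 @ bar1.2: A4 above E4
  R3 @ bar1.3: A4 above E4
  R4 @ bar2.0: G3/A4 M2 untreated
  R1 @ bar4.0: A3/A4 P8 -> E3/E4 P8 similar
  R8 @ bar4.0: penult P8 not 3rd/6th
  R2 @ bar5.0: E3/C4 m6 -> F3/F4 P8 similar
  R6 @ bar5.3: closes on M3

No (11 violations)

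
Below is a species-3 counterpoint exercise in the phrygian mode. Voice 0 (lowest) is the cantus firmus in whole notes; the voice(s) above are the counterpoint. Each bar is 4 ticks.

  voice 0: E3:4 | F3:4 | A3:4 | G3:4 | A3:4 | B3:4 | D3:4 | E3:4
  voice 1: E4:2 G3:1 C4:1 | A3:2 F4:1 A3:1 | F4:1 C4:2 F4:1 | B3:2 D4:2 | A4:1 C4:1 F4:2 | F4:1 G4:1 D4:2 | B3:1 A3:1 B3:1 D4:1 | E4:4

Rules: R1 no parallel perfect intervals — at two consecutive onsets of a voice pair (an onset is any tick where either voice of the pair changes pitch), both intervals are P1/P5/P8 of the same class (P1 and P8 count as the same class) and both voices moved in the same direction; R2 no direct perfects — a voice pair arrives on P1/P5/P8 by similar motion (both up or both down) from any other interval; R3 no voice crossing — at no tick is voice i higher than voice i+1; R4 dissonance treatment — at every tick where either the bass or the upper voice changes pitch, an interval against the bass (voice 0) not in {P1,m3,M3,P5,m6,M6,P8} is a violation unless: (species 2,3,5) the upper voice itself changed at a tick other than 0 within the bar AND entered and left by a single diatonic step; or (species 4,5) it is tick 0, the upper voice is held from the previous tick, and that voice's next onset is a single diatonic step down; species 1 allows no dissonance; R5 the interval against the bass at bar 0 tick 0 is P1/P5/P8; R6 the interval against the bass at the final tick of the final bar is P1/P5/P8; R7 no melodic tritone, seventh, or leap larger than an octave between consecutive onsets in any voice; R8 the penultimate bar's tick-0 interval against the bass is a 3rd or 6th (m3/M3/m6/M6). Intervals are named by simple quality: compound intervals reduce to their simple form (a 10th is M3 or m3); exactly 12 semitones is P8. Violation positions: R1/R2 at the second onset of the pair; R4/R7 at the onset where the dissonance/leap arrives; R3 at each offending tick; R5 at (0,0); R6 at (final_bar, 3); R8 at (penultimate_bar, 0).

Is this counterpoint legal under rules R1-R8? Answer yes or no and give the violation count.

No (4 violations)

bar 0: v0=E3 v1=E4 (P8)
bar 1: v0=F3 v1=A3 (M3)
bar 2: v0=A3 v1=F4 (m6)
bar 3: v0=G3 v1=B3 (M3)
bar 4: v0=A3 v1=A4 (P8)
bar 5: v0=B3 v1=F4 (TT)
bar 6: v0=D3 v1=B3 (M6)
bar 7: v0=E3 v1=E4 (P8)
  R7 @ bar3.0: F4->B3 leap 6st
  R2 @ bar4.0: G3/D4 P5 -> A3/A4 P8 similar
  R4 @ bar5.0: B3/F4 TT untreated
  R1 @ bar7.0: D3/D4 P8 -> E3/E4 P8 similar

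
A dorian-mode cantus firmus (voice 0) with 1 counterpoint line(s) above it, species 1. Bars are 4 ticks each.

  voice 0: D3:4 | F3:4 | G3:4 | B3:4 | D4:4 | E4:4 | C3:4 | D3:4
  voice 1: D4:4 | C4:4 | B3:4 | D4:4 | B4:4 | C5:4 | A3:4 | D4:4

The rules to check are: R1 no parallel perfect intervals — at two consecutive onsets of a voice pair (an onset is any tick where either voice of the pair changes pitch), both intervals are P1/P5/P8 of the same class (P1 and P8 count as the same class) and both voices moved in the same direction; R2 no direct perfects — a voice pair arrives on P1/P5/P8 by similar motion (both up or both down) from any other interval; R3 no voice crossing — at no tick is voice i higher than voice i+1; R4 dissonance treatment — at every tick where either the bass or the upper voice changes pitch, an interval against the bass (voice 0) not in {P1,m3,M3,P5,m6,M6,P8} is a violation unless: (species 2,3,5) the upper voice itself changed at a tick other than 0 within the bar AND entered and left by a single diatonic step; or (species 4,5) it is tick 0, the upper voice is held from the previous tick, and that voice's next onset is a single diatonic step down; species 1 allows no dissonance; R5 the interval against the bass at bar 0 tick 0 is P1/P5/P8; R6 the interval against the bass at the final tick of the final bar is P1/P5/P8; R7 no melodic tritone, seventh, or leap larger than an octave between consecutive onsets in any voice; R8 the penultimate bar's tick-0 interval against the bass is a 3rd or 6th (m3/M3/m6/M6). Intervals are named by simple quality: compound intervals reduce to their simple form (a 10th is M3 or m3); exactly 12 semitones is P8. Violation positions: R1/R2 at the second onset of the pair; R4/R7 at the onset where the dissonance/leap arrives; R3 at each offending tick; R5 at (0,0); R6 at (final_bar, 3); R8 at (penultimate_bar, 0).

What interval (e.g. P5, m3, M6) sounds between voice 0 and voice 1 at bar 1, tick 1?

P5

voice 0=F3 voice 1=C4 -> P5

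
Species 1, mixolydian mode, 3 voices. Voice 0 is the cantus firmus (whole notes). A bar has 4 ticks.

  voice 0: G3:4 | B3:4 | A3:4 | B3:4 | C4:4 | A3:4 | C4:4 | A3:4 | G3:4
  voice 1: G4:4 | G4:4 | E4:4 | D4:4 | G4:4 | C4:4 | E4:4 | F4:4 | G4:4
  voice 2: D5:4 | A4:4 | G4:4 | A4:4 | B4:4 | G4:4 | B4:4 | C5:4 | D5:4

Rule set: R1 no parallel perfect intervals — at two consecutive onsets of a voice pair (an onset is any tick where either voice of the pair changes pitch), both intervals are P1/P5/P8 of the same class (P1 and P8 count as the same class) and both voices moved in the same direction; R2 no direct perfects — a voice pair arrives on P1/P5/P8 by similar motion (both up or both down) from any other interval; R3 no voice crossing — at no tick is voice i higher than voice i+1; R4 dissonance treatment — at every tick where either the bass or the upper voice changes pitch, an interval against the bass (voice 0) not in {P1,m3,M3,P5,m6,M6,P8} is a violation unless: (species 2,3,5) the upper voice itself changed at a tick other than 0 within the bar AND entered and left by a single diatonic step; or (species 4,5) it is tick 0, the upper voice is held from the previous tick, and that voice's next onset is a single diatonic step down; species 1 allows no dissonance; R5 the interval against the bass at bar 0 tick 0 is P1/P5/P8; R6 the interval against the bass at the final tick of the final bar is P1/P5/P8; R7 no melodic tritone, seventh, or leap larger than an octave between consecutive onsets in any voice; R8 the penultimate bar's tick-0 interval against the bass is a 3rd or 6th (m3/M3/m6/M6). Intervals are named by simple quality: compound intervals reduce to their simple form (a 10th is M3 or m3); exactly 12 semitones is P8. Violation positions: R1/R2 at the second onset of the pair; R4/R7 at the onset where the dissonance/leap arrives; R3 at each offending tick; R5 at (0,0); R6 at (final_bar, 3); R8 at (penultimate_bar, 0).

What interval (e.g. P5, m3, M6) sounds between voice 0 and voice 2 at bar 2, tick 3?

voice 0=A3 voice 2=G4 -> m7

m7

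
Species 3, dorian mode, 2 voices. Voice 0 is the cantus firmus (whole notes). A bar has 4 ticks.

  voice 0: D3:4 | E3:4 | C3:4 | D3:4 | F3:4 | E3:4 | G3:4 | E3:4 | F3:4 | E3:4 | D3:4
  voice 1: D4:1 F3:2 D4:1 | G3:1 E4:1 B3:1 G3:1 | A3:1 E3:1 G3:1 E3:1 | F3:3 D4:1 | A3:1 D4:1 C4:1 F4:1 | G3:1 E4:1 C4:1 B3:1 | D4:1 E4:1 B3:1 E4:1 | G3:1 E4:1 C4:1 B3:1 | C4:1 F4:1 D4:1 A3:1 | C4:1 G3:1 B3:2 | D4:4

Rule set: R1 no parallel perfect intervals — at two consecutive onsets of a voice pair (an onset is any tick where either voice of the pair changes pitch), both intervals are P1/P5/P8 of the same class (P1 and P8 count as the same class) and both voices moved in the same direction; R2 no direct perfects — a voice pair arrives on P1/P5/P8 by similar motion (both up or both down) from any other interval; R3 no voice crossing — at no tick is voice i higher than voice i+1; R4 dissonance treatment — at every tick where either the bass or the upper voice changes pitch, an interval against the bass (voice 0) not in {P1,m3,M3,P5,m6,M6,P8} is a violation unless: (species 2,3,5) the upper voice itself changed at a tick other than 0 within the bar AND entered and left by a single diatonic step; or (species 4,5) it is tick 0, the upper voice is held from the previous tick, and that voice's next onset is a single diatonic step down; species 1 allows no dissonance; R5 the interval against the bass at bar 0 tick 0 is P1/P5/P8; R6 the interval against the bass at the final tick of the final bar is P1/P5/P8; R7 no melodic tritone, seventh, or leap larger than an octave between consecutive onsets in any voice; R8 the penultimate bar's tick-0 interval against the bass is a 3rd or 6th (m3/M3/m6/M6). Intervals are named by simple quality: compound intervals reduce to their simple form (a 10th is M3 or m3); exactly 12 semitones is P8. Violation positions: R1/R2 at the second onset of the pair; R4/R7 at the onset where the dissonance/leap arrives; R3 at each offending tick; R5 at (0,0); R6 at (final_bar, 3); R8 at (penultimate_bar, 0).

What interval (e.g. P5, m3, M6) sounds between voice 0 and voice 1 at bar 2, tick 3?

voice 0=C3 voice 1=E3 -> M3

M3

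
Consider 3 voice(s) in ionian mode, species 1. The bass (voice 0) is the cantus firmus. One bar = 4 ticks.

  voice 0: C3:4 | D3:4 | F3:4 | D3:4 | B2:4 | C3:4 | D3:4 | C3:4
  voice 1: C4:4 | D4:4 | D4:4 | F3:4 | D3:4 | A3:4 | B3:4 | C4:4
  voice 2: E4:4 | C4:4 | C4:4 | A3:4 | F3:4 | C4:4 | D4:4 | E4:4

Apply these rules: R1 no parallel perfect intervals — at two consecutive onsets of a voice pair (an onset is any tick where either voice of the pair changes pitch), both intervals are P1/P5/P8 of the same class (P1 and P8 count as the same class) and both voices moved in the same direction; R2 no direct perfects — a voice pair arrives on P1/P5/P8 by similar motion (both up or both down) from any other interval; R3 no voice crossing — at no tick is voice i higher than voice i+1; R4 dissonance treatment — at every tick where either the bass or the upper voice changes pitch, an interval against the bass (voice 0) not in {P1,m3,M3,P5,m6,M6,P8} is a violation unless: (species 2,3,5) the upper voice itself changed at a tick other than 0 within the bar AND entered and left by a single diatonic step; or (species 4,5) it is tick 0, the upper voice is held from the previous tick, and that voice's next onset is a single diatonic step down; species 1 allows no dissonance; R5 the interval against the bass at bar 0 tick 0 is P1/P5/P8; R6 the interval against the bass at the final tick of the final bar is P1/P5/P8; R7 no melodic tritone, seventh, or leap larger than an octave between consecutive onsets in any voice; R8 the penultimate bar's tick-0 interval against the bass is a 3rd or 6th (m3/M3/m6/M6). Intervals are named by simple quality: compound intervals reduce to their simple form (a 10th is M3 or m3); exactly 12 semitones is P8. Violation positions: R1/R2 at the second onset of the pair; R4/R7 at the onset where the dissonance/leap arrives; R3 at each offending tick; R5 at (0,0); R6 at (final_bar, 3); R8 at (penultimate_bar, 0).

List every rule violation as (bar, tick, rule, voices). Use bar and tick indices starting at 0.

(0, 0, R5, (0, 2))
(1, 0, R1, (0, 1))
(1, 0, R3, (1, 2))
(1, 0, R4, (0, 2))
(1, 1, R3, (1, 2))
(1, 2, R3, (1, 2))
(1, 3, R3, (1, 2))
(2, 0, R3, (1, 2))
(2, 1, R3, (1, 2))
(2, 2, R3, (1, 2))
(2, 3, R3, (1, 2))
(3, 0, R1, (0, 2))
(4, 0, R4, (0, 2))
(5, 0, R2, (0, 2))
(6, 0, R1, (0, 2))
(6, 0, R8, (0, 2))
(7, 3, R6, (0, 2))

bar 0: v0=C3 v1=C4 v2=E4 downbeat M3
bar 1: v0=D3 v1=D4 v2=C4 downbeat m7
bar 2: v0=F3 v1=D4 v2=C4 downbeat P5
bar 3: v0=D3 v1=F3 v2=A3 downbeat P5
bar 4: v0=B2 v1=D3 v2=F3 downbeat TT
bar 5: v0=C3 v1=A3 v2=C4 downbeat P8
bar 6: v0=D3 v1=B3 v2=D4 downbeat P8
bar 7: v0=C3 v1=C4 v2=E4 downbeat M3
  -> R5 @ bar 0 tick 0 v(0, 2): opens on M3
  -> R1 @ bar 1 tick 0 v(0, 1): C3/C4 P8 -> D3/D4 P8 similar
  -> R3 @ bar 1 tick 0 v(1, 2): D4 above C4
  -> R4 @ bar 1 tick 0 v(0, 2): D3/C4 m7 untreated
  -> R3 @ bar 1 tick 1 v(1, 2): D4 above C4
  -> R3 @ bar 1 tick 2 v(1, 2): D4 above C4
  -> R3 @ bar 1 tick 3 v(1, 2): D4 above C4
  -> R3 @ bar 2 tick 0 v(1, 2): D4 above C4
  -> R3 @ bar 2 tick 1 v(1, 2): D4 above C4
  -> R3 @ bar 2 tick 2 v(1, 2): D4 above C4
  -> R3 @ bar 2 tick 3 v(1, 2): D4 above C4
  -> R1 @ bar 3 tick 0 v(0, 2): F3/C4 P5 -> D3/A3 P5 similar
  -> R4 @ bar 4 tick 0 v(0, 2): B2/F3 TT untreated
  -> R2 @ bar 5 tick 0 v(0, 2): B2/F3 TT -> C3/C4 P8 similar
  -> R1 @ bar 6 tick 0 v(0, 2): C3/C4 P8 -> D3/D4 P8 similar
  -> R8 @ bar 6 tick 0 v(0, 2): penult P8 not 3rd/6th
  -> R6 @ bar 7 tick 3 v(0, 2): closes on M3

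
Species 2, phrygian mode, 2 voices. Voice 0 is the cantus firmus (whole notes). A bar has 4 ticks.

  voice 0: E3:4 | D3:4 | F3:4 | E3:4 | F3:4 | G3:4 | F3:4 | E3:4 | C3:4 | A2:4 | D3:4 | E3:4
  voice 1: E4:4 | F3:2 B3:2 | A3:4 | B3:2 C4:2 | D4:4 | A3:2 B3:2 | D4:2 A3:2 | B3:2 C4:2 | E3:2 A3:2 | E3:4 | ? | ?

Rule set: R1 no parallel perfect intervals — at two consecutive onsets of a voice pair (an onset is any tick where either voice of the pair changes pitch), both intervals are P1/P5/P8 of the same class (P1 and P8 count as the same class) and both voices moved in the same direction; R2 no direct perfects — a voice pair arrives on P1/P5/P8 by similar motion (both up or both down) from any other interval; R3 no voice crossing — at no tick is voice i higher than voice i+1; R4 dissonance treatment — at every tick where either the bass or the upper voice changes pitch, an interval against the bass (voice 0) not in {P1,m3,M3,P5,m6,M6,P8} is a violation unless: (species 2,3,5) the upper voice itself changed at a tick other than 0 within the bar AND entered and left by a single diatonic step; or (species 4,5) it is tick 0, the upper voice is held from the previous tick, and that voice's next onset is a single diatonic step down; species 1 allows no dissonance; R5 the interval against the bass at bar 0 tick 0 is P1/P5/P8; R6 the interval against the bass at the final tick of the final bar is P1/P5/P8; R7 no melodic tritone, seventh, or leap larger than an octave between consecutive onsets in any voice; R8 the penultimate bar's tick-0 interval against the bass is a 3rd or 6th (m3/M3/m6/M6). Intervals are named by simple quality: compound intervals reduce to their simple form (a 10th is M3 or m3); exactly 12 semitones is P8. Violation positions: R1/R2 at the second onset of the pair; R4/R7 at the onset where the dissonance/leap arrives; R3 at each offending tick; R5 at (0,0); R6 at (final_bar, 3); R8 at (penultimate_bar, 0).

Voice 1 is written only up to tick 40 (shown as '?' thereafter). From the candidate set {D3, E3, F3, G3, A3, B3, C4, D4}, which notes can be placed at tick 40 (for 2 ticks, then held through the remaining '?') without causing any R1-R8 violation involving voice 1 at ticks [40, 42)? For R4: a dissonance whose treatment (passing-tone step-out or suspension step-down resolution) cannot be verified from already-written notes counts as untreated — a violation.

D3: violates R8
E3: violates R4,R8
F3: legal
G3: violates R4,R8
A3: violates R1,R8
B3: legal
C4: violates R4,R8
D4: violates R2,R7,R8

{B3, F3}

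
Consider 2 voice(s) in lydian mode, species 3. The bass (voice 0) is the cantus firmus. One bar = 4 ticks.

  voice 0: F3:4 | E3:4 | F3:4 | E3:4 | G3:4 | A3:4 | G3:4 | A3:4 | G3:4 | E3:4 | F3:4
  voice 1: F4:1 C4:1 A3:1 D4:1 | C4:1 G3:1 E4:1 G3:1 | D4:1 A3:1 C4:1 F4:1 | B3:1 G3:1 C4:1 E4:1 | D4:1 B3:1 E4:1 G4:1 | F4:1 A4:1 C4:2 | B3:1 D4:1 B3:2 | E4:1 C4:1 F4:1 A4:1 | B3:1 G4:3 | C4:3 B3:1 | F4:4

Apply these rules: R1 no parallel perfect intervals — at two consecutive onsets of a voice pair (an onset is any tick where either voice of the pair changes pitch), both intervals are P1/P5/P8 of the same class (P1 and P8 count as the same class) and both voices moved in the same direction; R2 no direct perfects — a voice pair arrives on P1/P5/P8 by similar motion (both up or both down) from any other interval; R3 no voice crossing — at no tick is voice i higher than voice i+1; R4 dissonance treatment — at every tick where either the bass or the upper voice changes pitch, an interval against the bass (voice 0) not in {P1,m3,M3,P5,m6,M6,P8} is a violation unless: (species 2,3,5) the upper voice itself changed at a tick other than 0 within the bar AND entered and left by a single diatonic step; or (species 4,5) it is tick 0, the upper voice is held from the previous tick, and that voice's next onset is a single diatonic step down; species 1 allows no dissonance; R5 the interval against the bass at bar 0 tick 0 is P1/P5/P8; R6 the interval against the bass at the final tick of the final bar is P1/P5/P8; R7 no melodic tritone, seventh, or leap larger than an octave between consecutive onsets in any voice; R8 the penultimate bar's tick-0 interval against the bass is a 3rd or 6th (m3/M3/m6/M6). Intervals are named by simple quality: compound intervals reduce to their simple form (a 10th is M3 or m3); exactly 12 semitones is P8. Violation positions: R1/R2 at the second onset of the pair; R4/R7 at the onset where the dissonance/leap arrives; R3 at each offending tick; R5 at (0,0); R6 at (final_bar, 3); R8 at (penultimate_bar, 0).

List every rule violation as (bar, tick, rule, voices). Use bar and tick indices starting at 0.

bar 0: v0=F3 v1=F4 downbeat P8
bar 1: v0=E3 v1=C4 downbeat m6
bar 2: v0=F3 v1=D4 downbeat M6
bar 3: v0=E3 v1=B3 downbeat P5
bar 4: v0=G3 v1=D4 downbeat P5
bar 5: v0=A3 v1=F4 downbeat m6
bar 6: v0=G3 v1=B3 downbeat M3
bar 7: v0=A3 v1=E4 downbeat P5
bar 8: v0=G3 v1=B3 downbeat M3
bar 9: v0=E3 v1=C4 downbeat m6
bar 10: v0=F3 v1=F4 downbeat P8
  -> R2 @ bar 3 tick 0 v(0, 1): F3/F4 P8 -> E3/B3 P5 similar
  -> R7 @ bar 3 tick 0 v(1,): F4->B3 leap 6st
  -> R2 @ bar 7 tick 0 v(0, 1): G3/B3 M3 -> A3/E4 P5 similar
  -> R7 @ bar 8 tick 0 v(1,): A4->B3 leap 10st
  -> R2 @ bar 10 tick 0 v(0, 1): E3/B3 P5 -> F3/F4 P8 similar
  -> R7 @ bar 10 tick 0 v(1,): B3->F4 leap 6st

(3, 0, R2, (0, 1))
(3, 0, R7, (1,))
(7, 0, R2, (0, 1))
(8, 0, R7, (1,))
(10, 0, R2, (0, 1))
(10, 0, R7, (1,))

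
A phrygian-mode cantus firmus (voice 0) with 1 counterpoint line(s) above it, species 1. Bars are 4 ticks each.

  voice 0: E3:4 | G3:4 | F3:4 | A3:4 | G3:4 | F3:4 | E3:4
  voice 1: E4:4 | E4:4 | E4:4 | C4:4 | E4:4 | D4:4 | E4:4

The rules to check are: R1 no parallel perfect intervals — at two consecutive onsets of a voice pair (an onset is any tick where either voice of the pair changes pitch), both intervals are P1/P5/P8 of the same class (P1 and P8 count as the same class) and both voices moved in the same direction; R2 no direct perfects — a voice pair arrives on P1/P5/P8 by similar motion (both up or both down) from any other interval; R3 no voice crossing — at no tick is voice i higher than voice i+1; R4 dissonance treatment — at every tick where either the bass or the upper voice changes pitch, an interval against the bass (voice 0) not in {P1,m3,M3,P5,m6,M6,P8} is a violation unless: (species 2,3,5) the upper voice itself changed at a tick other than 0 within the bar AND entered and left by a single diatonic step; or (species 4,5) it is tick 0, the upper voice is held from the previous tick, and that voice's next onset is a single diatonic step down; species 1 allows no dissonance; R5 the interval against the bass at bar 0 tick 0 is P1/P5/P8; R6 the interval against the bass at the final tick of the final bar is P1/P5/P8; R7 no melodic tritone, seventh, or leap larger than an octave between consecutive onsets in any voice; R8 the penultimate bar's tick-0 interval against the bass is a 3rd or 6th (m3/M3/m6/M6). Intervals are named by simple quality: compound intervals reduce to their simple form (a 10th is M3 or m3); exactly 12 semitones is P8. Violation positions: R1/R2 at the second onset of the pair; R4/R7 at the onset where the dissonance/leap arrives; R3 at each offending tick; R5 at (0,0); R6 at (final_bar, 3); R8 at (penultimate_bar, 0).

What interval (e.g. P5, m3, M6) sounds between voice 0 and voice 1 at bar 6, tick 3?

voice 0=E3 voice 1=E4 -> P8

P8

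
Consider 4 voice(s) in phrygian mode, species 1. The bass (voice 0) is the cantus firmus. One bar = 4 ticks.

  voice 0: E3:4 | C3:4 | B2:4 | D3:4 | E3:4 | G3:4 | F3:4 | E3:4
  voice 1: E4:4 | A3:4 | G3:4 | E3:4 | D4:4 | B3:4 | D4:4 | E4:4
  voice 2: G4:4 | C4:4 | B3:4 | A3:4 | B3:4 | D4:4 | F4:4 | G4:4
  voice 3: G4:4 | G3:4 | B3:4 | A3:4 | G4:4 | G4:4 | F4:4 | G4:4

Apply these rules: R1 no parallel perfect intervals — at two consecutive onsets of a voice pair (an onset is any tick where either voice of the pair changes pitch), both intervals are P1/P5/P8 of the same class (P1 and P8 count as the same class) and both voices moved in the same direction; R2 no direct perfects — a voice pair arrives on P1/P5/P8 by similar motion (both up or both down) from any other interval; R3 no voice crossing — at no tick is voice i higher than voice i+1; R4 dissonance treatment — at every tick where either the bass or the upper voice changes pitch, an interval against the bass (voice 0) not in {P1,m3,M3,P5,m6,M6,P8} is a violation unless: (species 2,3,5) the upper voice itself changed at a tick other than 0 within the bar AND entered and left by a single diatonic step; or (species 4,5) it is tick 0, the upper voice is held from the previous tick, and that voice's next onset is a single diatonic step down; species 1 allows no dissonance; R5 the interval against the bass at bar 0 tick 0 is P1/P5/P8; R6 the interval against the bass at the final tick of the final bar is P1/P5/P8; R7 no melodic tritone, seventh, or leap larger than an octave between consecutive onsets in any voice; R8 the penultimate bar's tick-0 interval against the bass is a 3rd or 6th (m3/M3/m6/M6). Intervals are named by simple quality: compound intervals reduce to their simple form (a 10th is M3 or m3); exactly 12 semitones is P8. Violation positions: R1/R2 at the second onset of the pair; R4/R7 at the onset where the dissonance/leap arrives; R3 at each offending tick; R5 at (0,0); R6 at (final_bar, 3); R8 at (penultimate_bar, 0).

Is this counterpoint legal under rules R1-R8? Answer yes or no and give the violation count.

bar 0: v0=E3 v1=E4 v2=G4 v3=G4 (m3)
bar 1: v0=C3 v1=A3 v2=C4 v3=G3 (P5)
bar 2: v0=B2 v1=G3 v2=B3 v3=B3 (P8)
bar 3: v0=D3 v1=E3 v2=A3 v3=A3 (P5)
bar 4: v0=E3 v1=D4 v2=B3 v3=G4 (m3)
bar 5: v0=G3 v1=B3 v2=D4 v3=G4 (P8)
bar 6: v0=F3 v1=D4 v2=F4 v3=F4 (P8)
bar 7: v0=E3 v1=E4 v2=G4 v3=G4 (m3)
  R5 @ bar0.0: opens on m3
  R5 @ bar0.0: opens on m3
  R2 @ bar1.0: E3/G4 m3 -> C3/C4 P8 similar
  R2 @ bar1.0: E3/G4 m3 -> C3/G3 P5 similar
  R3 @ bar1.0: C4 above G3
  R3 @ bar1.1: C4 above G3
  R3 @ bar1.2: C4 above G3
  R3 @ bar1.3: C4 above G3
  R1 @ bar2.0: C3/C4 P8 -> B2/B3 P8 similar
  R1 @ bar3.0: B3/B3 P1 -> A3/A3 P1 similar
  R4 @ bar3.0: D3/E3 M2 untreated
  R1 @ bar4.0: D3/A3 P5 -> E3/B3 P5 similar
  R3 @ bar4.0: D4 above B3
  R4 @ bar4.0: E3/D4 m7 untreated
  R7 @ bar4.0: E3->D4 leap 10st
  R7 @ bar4.0: A3->G4 leap 10st
  R3 @ bar4.1: D4 above B3
  R3 @ bar4.2: D4 above B3
  R3 @ bar4.3: D4 above B3
  R1 @ bar5.0: E3/B3 P5 -> G3/D4 P5 similar
  R1 @ bar6.0: G3/G4 P8 -> F3/F4 P8 similar
  R8 @ bar6.0: penult P8 not 3rd/6th
  R8 @ bar6.0: penult P8 not 3rd/6th
  R1 @ bar7.0: F4/F4 P1 -> G4/G4 P1 similar
  R6 @ bar7.3: closes on m3
  R6 @ bar7.3: closes on m3

No (26 violations)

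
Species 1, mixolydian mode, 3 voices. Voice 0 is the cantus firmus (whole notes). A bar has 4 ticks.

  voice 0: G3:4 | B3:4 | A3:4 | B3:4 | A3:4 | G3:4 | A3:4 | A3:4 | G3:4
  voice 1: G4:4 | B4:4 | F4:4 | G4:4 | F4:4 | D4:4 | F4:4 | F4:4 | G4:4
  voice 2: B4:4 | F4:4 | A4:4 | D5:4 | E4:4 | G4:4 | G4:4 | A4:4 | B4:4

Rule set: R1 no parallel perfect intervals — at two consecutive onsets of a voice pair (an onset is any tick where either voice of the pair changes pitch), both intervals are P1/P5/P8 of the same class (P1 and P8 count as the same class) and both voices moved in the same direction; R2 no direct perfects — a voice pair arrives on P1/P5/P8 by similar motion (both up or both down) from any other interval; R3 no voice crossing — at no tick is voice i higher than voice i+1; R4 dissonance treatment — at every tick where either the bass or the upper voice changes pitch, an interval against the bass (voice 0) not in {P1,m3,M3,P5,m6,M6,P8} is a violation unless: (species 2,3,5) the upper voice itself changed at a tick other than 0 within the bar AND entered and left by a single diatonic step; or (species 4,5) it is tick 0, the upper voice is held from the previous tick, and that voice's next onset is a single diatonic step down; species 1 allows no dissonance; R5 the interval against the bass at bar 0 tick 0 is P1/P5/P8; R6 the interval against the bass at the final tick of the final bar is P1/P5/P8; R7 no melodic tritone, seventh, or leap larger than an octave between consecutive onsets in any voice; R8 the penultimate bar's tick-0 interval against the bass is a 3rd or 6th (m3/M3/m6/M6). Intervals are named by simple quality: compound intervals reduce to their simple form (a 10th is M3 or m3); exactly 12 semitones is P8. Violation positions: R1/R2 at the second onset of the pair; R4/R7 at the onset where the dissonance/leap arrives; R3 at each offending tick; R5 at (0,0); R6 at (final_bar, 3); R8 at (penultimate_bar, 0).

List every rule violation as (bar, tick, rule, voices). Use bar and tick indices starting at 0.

bar 0: v0=G3 v1=G4 v2=B4 downbeat M3
bar 1: v0=B3 v1=B4 v2=F4 downbeat TT
bar 2: v0=A3 v1=F4 v2=A4 downbeat P8
bar 3: v0=B3 v1=G4 v2=D5 downbeat m3
bar 4: v0=A3 v1=F4 v2=E4 downbeat P5
bar 5: v0=G3 v1=D4 v2=G4 downbeat P8
bar 6: v0=A3 v1=F4 v2=G4 downbeat m7
bar 7: v0=A3 v1=F4 v2=A4 downbeat P8
bar 8: v0=G3 v1=G4 v2=B4 downbeat M3
  -> R5 @ bar 0 tick 0 v(0, 2): opens on M3
  -> R1 @ bar 1 tick 0 v(0, 1): G3/G4 P8 -> B3/B4 P8 similar
  -> R3 @ bar 1 tick 0 v(1, 2): B4 above F4
  -> R4 @ bar 1 tick 0 v(0, 2): B3/F4 TT untreated
  -> R7 @ bar 1 tick 0 v(2,): B4->F4 leap 6st
  -> R3 @ bar 1 tick 1 v(1, 2): B4 above F4
  -> R3 @ bar 1 tick 2 v(1, 2): B4 above F4
  -> R3 @ bar 1 tick 3 v(1, 2): B4 above F4
  -> R7 @ bar 2 tick 0 v(1,): B4->F4 leap 6st
  -> R2 @ bar 3 tick 0 v(1, 2): F4/A4 M3 -> G4/D5 P5 similar
  -> R2 @ bar 4 tick 0 v(0, 2): B3/D5 m3 -> A3/E4 P5 similar
  -> R3 @ bar 4 tick 0 v(1, 2): F4 above E4
  -> R7 @ bar 4 tick 0 v(2,): D5->E4 leap 10st
  -> R3 @ bar 4 tick 1 v(1, 2): F4 above E4
  -> R3 @ bar 4 tick 2 v(1, 2): F4 above E4
  -> R3 @ bar 4 tick 3 v(1, 2): F4 above E4
  -> R2 @ bar 5 tick 0 v(0, 1): A3/F4 m6 -> G3/D4 P5 similar
  -> R4 @ bar 6 tick 0 v(0, 2): A3/G4 m7 untreated
  -> R8 @ bar 7 tick 0 v(0, 2): penult P8 not 3rd/6th
  -> R6 @ bar 8 tick 3 v(0, 2): closes on M3

(0, 0, R5, (0, 2))
(1, 0, R1, (0, 1))
(1, 0, R3, (1, 2))
(1, 0, R4, (0, 2))
(1, 0, R7, (2,))
(1, 1, R3, (1, 2))
(1, 2, R3, (1, 2))
(1, 3, R3, (1, 2))
(2, 0, R7, (1,))
(3, 0, R2, (1, 2))
(4, 0, R2, (0, 2))
(4, 0, R3, (1, 2))
(4, 0, R7, (2,))
(4, 1, R3, (1, 2))
(4, 2, R3, (1, 2))
(4, 3, R3, (1, 2))
(5, 0, R2, (0, 1))
(6, 0, R4, (0, 2))
(7, 0, R8, (0, 2))
(8, 3, R6, (0, 2))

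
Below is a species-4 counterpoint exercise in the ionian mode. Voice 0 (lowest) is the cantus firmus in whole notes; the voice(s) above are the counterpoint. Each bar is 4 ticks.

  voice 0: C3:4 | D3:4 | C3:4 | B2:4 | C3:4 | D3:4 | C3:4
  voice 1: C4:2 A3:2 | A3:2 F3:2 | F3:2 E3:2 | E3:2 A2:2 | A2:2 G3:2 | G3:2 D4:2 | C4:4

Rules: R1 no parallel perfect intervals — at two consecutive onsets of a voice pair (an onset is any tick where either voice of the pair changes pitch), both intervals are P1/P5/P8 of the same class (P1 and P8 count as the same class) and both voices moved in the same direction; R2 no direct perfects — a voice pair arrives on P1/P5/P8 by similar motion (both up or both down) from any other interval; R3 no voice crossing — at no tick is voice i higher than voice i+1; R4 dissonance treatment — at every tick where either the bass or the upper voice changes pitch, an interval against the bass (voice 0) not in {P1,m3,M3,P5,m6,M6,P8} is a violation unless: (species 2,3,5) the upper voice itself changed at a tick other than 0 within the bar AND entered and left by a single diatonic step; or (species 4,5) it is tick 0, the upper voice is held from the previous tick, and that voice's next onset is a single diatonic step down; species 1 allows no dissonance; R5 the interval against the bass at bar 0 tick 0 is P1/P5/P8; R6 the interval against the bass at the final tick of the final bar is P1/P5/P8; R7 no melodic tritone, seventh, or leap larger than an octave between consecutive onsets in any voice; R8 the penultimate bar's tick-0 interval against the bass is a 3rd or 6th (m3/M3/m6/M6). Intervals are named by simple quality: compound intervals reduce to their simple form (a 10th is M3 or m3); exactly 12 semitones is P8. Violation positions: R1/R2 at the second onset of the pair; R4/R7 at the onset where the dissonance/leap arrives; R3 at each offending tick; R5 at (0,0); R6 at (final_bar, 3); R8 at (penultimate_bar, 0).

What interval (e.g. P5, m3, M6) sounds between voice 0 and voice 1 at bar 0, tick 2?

voice 0=C3 voice 1=A3 -> M6

M6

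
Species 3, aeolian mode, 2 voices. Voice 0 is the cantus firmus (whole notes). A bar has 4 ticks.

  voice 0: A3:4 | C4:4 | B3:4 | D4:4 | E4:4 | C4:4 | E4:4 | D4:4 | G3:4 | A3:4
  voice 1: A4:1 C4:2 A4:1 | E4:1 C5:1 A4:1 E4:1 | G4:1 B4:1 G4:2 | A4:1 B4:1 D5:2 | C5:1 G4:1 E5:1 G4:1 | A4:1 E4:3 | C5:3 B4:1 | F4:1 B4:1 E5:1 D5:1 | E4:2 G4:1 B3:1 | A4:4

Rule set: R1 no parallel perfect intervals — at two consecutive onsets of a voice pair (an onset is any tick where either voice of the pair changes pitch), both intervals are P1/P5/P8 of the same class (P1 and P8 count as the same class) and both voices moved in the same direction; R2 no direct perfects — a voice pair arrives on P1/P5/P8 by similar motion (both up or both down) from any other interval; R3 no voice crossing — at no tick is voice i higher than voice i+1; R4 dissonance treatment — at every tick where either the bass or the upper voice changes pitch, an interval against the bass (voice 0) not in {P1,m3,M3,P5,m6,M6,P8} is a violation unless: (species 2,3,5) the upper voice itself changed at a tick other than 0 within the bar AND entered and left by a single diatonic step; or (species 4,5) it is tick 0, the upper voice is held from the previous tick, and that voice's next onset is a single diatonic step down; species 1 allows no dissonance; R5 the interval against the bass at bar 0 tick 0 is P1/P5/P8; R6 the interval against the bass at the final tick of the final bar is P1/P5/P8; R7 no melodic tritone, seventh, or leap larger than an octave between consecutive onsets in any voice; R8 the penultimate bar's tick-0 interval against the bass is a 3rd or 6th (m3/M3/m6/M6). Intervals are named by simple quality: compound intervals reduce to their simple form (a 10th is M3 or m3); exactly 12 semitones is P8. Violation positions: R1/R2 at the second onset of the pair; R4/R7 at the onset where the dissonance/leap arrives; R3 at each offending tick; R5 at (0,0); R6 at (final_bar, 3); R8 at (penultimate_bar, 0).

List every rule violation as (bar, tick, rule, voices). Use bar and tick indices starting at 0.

bar 0: v0=A3 v1=A4 downbeat P8
bar 1: v0=C4 v1=E4 downbeat M3
bar 2: v0=B3 v1=G4 downbeat m6
bar 3: v0=D4 v1=A4 downbeat P5
bar 4: v0=E4 v1=C5 downbeat m6
bar 5: v0=C4 v1=A4 downbeat M6
bar 6: v0=E4 v1=C5 downbeat m6
bar 7: v0=D4 v1=F4 downbeat m3
bar 8: v0=G3 v1=E4 downbeat M6
bar 9: v0=A3 v1=A4 downbeat P8
  -> R2 @ bar 3 tick 0 v(0, 1): B3/G4 m6 -> D4/A4 P5 similar
  -> R7 @ bar 7 tick 0 v(1,): B4->F4 leap 6st
  -> R7 @ bar 7 tick 1 v(1,): F4->B4 leap 6st
  -> R4 @ bar 7 tick 2 v(0, 1): D4/E5 M2 untreated
  -> R7 @ bar 8 tick 0 v(1,): D5->E4 leap 10st
  -> R2 @ bar 9 tick 0 v(0, 1): G3/B3 M3 -> A3/A4 P8 similar
  -> R7 @ bar 9 tick 0 v(1,): B3->A4 leap 10st

(3, 0, R2, (0, 1))
(7, 0, R7, (1,))
(7, 1, R7, (1,))
(7, 2, R4, (0, 1))
(8, 0, R7, (1,))
(9, 0, R2, (0, 1))
(9, 0, R7, (1,))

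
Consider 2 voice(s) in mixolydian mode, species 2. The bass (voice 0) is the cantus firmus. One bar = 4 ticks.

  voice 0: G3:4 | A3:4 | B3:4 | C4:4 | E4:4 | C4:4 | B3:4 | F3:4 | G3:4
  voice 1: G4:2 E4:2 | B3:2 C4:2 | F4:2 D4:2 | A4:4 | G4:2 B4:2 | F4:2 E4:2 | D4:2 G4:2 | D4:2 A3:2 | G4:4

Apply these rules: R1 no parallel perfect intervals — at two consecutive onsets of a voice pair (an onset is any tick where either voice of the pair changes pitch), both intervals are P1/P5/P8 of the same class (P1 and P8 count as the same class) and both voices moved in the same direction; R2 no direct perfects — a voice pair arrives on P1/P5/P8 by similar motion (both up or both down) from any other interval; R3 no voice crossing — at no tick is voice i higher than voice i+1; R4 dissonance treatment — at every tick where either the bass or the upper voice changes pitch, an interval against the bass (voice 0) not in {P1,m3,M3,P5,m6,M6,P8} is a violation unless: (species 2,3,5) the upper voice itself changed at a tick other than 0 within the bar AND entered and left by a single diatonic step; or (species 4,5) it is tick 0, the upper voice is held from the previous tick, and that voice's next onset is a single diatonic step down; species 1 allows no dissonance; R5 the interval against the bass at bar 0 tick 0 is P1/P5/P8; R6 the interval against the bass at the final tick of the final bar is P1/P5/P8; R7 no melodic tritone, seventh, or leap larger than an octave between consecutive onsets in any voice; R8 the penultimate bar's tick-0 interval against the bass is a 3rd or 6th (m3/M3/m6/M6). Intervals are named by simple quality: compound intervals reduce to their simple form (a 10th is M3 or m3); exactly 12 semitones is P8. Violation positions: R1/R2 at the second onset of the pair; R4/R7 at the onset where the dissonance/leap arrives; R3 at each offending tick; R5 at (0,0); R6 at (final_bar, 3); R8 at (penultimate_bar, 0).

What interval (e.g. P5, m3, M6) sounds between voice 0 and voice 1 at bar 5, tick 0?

voice 0=C4 voice 1=F4 -> P4

P4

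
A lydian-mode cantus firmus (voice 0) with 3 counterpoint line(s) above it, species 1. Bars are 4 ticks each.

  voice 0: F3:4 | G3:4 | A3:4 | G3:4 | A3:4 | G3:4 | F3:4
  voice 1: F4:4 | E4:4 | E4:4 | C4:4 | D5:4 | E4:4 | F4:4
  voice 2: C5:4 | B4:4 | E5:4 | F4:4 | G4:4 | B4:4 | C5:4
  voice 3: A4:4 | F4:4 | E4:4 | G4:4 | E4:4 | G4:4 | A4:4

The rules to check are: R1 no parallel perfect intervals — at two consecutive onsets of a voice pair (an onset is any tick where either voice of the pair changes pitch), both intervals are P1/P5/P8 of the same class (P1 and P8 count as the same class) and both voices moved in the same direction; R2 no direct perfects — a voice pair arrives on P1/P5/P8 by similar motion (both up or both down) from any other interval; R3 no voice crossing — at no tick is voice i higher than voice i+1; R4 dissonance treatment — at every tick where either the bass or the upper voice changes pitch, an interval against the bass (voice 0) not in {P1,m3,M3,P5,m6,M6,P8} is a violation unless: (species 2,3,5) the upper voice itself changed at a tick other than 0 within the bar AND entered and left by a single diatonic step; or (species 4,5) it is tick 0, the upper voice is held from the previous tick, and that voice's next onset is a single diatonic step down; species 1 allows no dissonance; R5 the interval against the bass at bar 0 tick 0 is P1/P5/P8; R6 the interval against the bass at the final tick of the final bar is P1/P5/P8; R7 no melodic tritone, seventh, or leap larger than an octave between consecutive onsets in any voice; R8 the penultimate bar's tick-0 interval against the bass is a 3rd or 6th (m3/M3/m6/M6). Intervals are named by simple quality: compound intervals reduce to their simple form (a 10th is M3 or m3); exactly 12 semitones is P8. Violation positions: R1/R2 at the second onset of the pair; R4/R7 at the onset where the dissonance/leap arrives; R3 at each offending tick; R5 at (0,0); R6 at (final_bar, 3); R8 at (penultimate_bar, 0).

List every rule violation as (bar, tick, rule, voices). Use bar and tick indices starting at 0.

(0, 0, R3, (2, 3))
(0, 0, R5, (0, 3))
(0, 1, R3, (2, 3))
(0, 2, R3, (2, 3))
(0, 3, R3, (2, 3))
(1, 0, R1, (1, 2))
(1, 0, R3, (2, 3))
(1, 0, R4, (0, 3))
(1, 1, R3, (2, 3))
(1, 2, R3, (2, 3))
(1, 3, R3, (2, 3))
(2, 0, R2, (0, 2))
(2, 0, R3, (2, 3))
(2, 1, R3, (2, 3))
(2, 2, R3, (2, 3))
(2, 3, R3, (2, 3))
(3, 0, R4, (0, 1))
(3, 0, R4, (0, 2))
(3, 0, R7, (2,))
(4, 0, R2, (1, 2))
(4, 0, R3, (1, 2))
(4, 0, R3, (2, 3))
(4, 0, R4, (0, 1))
(4, 0, R4, (0, 2))
(4, 0, R7, (1,))
(4, 1, R3, (1, 2))
(4, 1, R3, (2, 3))
(4, 2, R3, (1, 2))
(4, 2, R3, (2, 3))
(4, 3, R3, (1, 2))
(4, 3, R3, (2, 3))
(5, 0, R3, (2, 3))
(5, 0, R7, (1,))
(5, 0, R8, (0, 3))
(5, 1, R3, (2, 3))
(5, 2, R3, (2, 3))
(5, 3, R3, (2, 3))
(6, 0, R1, (1, 2))
(6, 0, R3, (2, 3))
(6, 1, R3, (2, 3))
(6, 2, R3, (2, 3))
(6, 3, R3, (2, 3))
(6, 3, R6, (0, 3))

bar 0: v0=F3 v1=F4 v2=C5 v3=A4 downbeat M3
bar 1: v0=G3 v1=E4 v2=B4 v3=F4 downbeat m7
bar 2: v0=A3 v1=E4 v2=E5 v3=E4 downbeat P5
bar 3: v0=G3 v1=C4 v2=F4 v3=G4 downbeat P8
bar 4: v0=A3 v1=D5 v2=G4 v3=E4 downbeat P5
bar 5: v0=G3 v1=E4 v2=B4 v3=G4 downbeat P8
bar 6: v0=F3 v1=F4 v2=C5 v3=A4 downbeat M3
  -> R3 @ bar 0 tick 0 v(2, 3): C5 above A4
  -> R5 @ bar 0 tick 0 v(0, 3): opens on M3
  -> R3 @ bar 0 tick 1 v(2, 3): C5 above A4
  -> R3 @ bar 0 tick 2 v(2, 3): C5 above A4
  -> R3 @ bar 0 tick 3 v(2, 3): C5 above A4
  -> R1 @ bar 1 tick 0 v(1, 2): F4/C5 P5 -> E4/B4 P5 similar
  -> R3 @ bar 1 tick 0 v(2, 3): B4 above F4
  -> R4 @ bar 1 tick 0 v(0, 3): G3/F4 m7 untreated
  -> R3 @ bar 1 tick 1 v(2, 3): B4 above F4
  -> R3 @ bar 1 tick 2 v(2, 3): B4 above F4
  -> R3 @ bar 1 tick 3 v(2, 3): B4 above F4
  -> R2 @ bar 2 tick 0 v(0, 2): G3/B4 M3 -> A3/E5 P5 similar
  -> R3 @ bar 2 tick 0 v(2, 3): E5 above E4
  -> R3 @ bar 2 tick 1 v(2, 3): E5 above E4
  -> R3 @ bar 2 tick 2 v(2, 3): E5 above E4
  -> R3 @ bar 2 tick 3 v(2, 3): E5 above E4
  -> R4 @ bar 3 tick 0 v(0, 1): G3/C4 P4 untreated
  -> R4 @ bar 3 tick 0 v(0, 2): G3/F4 m7 untreated
  -> R7 @ bar 3 tick 0 v(2,): E5->F4 leap 11st
  -> R2 @ bar 4 tick 0 v(1, 2): C4/F4 P4 -> D5/G4 P5 similar
  -> R3 @ bar 4 tick 0 v(1, 2): D5 above G4
  -> R3 @ bar 4 tick 0 v(2, 3): G4 above E4
  -> R4 @ bar 4 tick 0 v(0, 1): A3/D5 P4 untreated
  -> R4 @ bar 4 tick 0 v(0, 2): A3/G4 m7 untreated
  -> R7 @ bar 4 tick 0 v(1,): C4->D5 leap 14st
  -> R3 @ bar 4 tick 1 v(1, 2): D5 above G4
  -> R3 @ bar 4 tick 1 v(2, 3): G4 above E4
  -> R3 @ bar 4 tick 2 v(1, 2): D5 above G4
  -> R3 @ bar 4 tick 2 v(2, 3): G4 above E4
  -> R3 @ bar 4 tick 3 v(1, 2): D5 above G4
  -> R3 @ bar 4 tick 3 v(2, 3): G4 above E4
  -> R3 @ bar 5 tick 0 v(2, 3): B4 above G4
  -> R7 @ bar 5 tick 0 v(1,): D5->E4 leap 10st
  -> R8 @ bar 5 tick 0 v(0, 3): penult P8 not 3rd/6th
  -> R3 @ bar 5 tick 1 v(2, 3): B4 above G4
  -> R3 @ bar 5 tick 2 v(2, 3): B4 above G4
  -> R3 @ bar 5 tick 3 v(2, 3): B4 above G4
  -> R1 @ bar 6 tick 0 v(1, 2): E4/B4 P5 -> F4/C5 P5 similar
  -> R3 @ bar 6 tick 0 v(2, 3): C5 above A4
  -> R3 @ bar 6 tick 1 v(2, 3): C5 above A4
  -> R3 @ bar 6 tick 2 v(2, 3): C5 above A4
  -> R3 @ bar 6 tick 3 v(2, 3): C5 above A4
  -> R6 @ bar 6 tick 3 v(0, 3): closes on M3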